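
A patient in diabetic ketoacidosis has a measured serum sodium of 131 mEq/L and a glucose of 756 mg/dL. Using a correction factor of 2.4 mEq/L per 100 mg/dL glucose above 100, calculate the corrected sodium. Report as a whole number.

147 mEq/L

Corrected Na = measured Na + 2.4 · (glucose − 100)/100
= 131 + 2.4 · (756 − 100)/100
= 131 + 15.7
= 146.7 mEq/L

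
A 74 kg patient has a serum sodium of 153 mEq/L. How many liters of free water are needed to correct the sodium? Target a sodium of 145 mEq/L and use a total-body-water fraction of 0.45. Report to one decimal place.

TBW = 0.45 · 74 = 33.3 L
Free water deficit = TBW · (Na/145 − 1)
= 33.3 · (153/145 − 1)
= 33.3 · 0.0552
= 1.84 L

1.8 L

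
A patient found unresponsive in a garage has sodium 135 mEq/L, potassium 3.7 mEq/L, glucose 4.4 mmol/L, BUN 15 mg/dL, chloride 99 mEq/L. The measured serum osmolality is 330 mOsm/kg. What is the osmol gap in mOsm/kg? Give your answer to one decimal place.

50.2 mOsm/kg

Calculated osmolality = 2·Na + glucose + BUN/2.8
= 2·135 + 4.4 + 15/2.8
= 270 + 4.40 + 5.36
= 279.76 mOsm/kg ≈ 279.8 mOsm/kg
Osmolar gap = measured − calculated = 330 − 279.8 = 50.2 mOsm/kg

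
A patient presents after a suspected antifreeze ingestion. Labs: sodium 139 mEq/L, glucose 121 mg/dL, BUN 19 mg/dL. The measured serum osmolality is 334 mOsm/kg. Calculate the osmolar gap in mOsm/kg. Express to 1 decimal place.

42.5 mOsm/kg

Calculated osmolality = 2·Na + glucose/18 + BUN/2.8
= 2·139 + 121/18 + 19/2.8
= 278 + 6.72 + 6.79
= 291.51 mOsm/kg ≈ 291.5 mOsm/kg
Osmolar gap = measured − calculated = 334 − 291.5 = 42.5 mOsm/kg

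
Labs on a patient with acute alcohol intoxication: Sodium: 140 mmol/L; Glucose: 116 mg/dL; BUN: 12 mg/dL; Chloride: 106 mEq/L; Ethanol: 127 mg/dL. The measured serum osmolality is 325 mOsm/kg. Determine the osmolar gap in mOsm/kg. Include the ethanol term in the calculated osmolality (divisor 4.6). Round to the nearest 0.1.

6.7 mOsm/kg

Calculated osmolality = 2·Na + glucose/18 + BUN/2.8 + ethanol/4.6
= 2·140 + 116/18 + 12/2.8 + 127/4.6
= 280 + 6.44 + 4.29 + 27.61
= 318.34 mOsm/kg ≈ 318.3 mOsm/kg
Osmolar gap = measured − calculated = 325 − 318.3 = 6.7 mOsm/kg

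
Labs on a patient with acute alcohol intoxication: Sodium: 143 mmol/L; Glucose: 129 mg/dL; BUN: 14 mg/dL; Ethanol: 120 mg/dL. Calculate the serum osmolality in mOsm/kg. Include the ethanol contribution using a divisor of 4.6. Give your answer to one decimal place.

324.3 mOsm/kg

Calculated osmolality = 2·Na + glucose/18 + BUN/2.8 + ethanol/4.6
= 2·143 + 129/18 + 14/2.8 + 120/4.6
= 286 + 7.17 + 5 + 26.09
= 324.26 mOsm/kg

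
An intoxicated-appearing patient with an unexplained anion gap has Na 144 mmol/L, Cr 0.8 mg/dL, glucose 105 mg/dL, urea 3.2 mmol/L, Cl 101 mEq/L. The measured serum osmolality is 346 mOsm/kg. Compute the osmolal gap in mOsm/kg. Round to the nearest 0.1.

Calculated osmolality = 2·Na + glucose/18 + urea
= 2·144 + 105/18 + 3.2
= 288 + 5.83 + 3.20
= 297.03 mOsm/kg ≈ 297.0 mOsm/kg
Osmolar gap = measured − calculated = 346 − 297.0 = 49.0 mOsm/kg

49.0 mOsm/kg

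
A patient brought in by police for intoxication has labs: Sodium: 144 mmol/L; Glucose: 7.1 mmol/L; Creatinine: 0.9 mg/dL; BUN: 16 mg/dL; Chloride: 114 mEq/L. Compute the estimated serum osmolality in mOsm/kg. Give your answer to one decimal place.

Calculated osmolality = 2·Na + glucose + BUN/2.8
= 2·144 + 7.1 + 16/2.8
= 288 + 7.10 + 5.71
= 300.81 mOsm/kg

300.8 mOsm/kg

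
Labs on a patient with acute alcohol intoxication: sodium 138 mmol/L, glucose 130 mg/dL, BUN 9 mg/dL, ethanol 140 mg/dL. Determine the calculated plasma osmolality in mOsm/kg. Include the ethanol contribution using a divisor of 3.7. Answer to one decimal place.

324.3 mOsm/kg

Calculated osmolality = 2·Na + glucose/18 + BUN/2.8 + ethanol/3.7
= 2·138 + 130/18 + 9/2.8 + 140/3.7
= 276 + 7.22 + 3.21 + 37.84
= 324.27 mOsm/kg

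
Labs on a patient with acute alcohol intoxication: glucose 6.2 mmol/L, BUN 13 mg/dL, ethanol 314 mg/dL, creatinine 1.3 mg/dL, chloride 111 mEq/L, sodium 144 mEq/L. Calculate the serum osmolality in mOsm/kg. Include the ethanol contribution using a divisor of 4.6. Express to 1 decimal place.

Calculated osmolality = 2·Na + glucose + BUN/2.8 + ethanol/4.6
= 2·144 + 6.2 + 13/2.8 + 314/4.6
= 288 + 6.20 + 4.64 + 68.26
= 367.1 mOsm/kg

367.1 mOsm/kg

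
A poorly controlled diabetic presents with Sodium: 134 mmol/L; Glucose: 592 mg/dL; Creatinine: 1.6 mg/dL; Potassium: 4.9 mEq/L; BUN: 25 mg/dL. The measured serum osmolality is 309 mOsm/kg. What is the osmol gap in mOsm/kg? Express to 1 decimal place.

Calculated osmolality = 2·Na + glucose/18 + BUN/2.8
= 2·134 + 592/18 + 25/2.8
= 268 + 32.89 + 8.93
= 309.82 mOsm/kg ≈ 309.8 mOsm/kg
Osmolar gap = measured − calculated = 309 − 309.8 = -0.8 mOsm/kg

-0.8 mOsm/kg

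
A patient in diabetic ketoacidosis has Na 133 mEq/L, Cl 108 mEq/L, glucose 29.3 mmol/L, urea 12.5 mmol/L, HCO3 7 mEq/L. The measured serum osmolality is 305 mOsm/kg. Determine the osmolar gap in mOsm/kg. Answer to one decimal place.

Calculated osmolality = 2·Na + glucose + urea
= 2·133 + 29.3 + 12.5
= 266 + 29.30 + 12.50
= 307.8 mOsm/kg ≈ 307.8 mOsm/kg
Osmolar gap = measured − calculated = 305 − 307.8 = -2.8 mOsm/kg

-2.8 mOsm/kg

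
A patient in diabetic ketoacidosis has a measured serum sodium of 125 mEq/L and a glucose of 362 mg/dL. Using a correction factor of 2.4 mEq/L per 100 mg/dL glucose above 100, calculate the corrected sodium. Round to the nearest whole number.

Corrected Na = measured Na + 2.4 · (glucose − 100)/100
= 125 + 2.4 · (362 − 100)/100
= 125 + 6.3
= 131.3 mEq/L

131 mEq/L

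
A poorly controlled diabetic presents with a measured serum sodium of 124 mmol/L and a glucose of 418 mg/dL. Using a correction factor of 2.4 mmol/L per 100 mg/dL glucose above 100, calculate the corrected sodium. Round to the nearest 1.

132 mmol/L

Corrected Na = measured Na + 2.4 · (glucose − 100)/100
= 124 + 2.4 · (418 − 100)/100
= 124 + 7.6
= 131.6 mmol/L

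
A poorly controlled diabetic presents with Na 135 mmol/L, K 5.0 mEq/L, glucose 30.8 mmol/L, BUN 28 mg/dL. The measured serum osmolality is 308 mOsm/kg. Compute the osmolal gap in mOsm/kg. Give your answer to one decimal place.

-2.8 mOsm/kg

Calculated osmolality = 2·Na + glucose + BUN/2.8
= 2·135 + 30.8 + 28/2.8
= 270 + 30.80 + 10
= 310.8 mOsm/kg ≈ 310.8 mOsm/kg
Osmolar gap = measured − calculated = 308 − 310.8 = -2.8 mOsm/kg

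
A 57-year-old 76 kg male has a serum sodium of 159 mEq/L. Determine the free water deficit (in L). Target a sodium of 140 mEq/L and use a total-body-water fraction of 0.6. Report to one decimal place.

TBW = 0.6 · 76 = 45.6 L
Free water deficit = TBW · (Na/140 − 1)
= 45.6 · (159/140 − 1)
= 45.6 · 0.1357
= 6.19 L

6.2 L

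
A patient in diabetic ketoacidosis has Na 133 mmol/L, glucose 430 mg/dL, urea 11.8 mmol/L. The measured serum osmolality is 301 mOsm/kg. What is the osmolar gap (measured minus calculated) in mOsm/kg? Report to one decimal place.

-0.7 mOsm/kg

Calculated osmolality = 2·Na + glucose/18 + urea
= 2·133 + 430/18 + 11.8
= 266 + 23.89 + 11.80
= 301.69 mOsm/kg ≈ 301.7 mOsm/kg
Osmolar gap = measured − calculated = 301 − 301.7 = -0.7 mOsm/kg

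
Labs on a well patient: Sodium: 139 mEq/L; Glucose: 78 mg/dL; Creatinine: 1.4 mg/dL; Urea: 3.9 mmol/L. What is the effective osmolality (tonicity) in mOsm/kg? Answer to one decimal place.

282.3 mOsm/kg

Effective osmolality excludes urea (freely permeant across cell membranes):
2·Na + glucose/18
= 2·139 + 78/18
= 278 + 4.33
= 282.33 mOsm/kg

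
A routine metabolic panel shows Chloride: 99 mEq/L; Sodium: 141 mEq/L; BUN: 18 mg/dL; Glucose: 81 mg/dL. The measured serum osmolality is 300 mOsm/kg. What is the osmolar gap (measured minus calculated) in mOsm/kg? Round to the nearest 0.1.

Calculated osmolality = 2·Na + glucose/18 + BUN/2.8
= 2·141 + 81/18 + 18/2.8
= 282 + 4.50 + 6.43
= 292.93 mOsm/kg ≈ 292.9 mOsm/kg
Osmolar gap = measured − calculated = 300 − 292.9 = 7.1 mOsm/kg

7.1 mOsm/kg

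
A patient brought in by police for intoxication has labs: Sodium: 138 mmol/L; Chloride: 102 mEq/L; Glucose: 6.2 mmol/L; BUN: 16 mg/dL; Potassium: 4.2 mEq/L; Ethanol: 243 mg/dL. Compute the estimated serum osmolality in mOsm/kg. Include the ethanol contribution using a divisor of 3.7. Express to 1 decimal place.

353.6 mOsm/kg

Calculated osmolality = 2·Na + glucose + BUN/2.8 + ethanol/3.7
= 2·138 + 6.2 + 16/2.8 + 243/3.7
= 276 + 6.20 + 5.71 + 65.68
= 353.59 mOsm/kg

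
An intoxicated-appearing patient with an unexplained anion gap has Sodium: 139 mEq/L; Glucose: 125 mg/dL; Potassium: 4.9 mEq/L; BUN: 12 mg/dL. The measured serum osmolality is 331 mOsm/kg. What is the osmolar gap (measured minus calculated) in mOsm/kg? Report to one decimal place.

41.8 mOsm/kg

Calculated osmolality = 2·Na + glucose/18 + BUN/2.8
= 2·139 + 125/18 + 12/2.8
= 278 + 6.94 + 4.29
= 289.23 mOsm/kg ≈ 289.2 mOsm/kg
Osmolar gap = measured − calculated = 331 − 289.2 = 41.8 mOsm/kg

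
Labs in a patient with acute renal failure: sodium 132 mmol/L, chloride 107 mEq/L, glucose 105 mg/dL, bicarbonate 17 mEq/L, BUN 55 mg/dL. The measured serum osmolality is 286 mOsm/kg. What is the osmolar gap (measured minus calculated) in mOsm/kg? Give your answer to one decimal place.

Calculated osmolality = 2·Na + glucose/18 + BUN/2.8
= 2·132 + 105/18 + 55/2.8
= 264 + 5.83 + 19.64
= 289.47 mOsm/kg ≈ 289.5 mOsm/kg
Osmolar gap = measured − calculated = 286 − 289.5 = -3.5 mOsm/kg

-3.5 mOsm/kg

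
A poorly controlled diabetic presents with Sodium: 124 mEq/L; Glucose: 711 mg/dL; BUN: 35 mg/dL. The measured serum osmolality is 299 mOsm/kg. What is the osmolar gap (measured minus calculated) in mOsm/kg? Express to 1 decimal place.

Calculated osmolality = 2·Na + glucose/18 + BUN/2.8
= 2·124 + 711/18 + 35/2.8
= 248 + 39.50 + 12.50
= 300 mOsm/kg ≈ 300.0 mOsm/kg
Osmolar gap = measured − calculated = 299 − 300.0 = -1.0 mOsm/kg

-1.0 mOsm/kg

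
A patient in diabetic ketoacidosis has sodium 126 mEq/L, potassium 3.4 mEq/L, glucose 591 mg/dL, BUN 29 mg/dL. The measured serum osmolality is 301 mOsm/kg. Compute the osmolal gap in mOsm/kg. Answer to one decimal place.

Calculated osmolality = 2·Na + glucose/18 + BUN/2.8
= 2·126 + 591/18 + 29/2.8
= 252 + 32.83 + 10.36
= 295.19 mOsm/kg ≈ 295.2 mOsm/kg
Osmolar gap = measured − calculated = 301 − 295.2 = 5.8 mOsm/kg

5.8 mOsm/kg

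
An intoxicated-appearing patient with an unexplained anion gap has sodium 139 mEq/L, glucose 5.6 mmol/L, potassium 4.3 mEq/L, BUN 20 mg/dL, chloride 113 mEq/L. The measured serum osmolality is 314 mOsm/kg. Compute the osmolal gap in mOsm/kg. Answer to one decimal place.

23.3 mOsm/kg

Calculated osmolality = 2·Na + glucose + BUN/2.8
= 2·139 + 5.6 + 20/2.8
= 278 + 5.60 + 7.14
= 290.74 mOsm/kg ≈ 290.7 mOsm/kg
Osmolar gap = measured − calculated = 314 − 290.7 = 23.3 mOsm/kg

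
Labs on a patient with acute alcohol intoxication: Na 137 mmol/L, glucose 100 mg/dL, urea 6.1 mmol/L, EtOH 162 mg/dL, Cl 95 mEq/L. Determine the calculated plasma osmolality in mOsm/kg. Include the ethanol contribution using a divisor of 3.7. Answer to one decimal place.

Calculated osmolality = 2·Na + glucose/18 + urea + ethanol/3.7
= 2·137 + 100/18 + 6.1 + 162/3.7
= 274 + 5.56 + 6.10 + 43.78
= 329.44 mOsm/kg

329.4 mOsm/kg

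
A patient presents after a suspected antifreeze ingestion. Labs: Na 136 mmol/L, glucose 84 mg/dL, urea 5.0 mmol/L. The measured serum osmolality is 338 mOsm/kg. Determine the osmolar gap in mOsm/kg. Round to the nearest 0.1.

56.3 mOsm/kg

Calculated osmolality = 2·Na + glucose/18 + urea
= 2·136 + 84/18 + 5
= 272 + 4.67 + 5
= 281.67 mOsm/kg ≈ 281.7 mOsm/kg
Osmolar gap = measured − calculated = 338 − 281.7 = 56.3 mOsm/kg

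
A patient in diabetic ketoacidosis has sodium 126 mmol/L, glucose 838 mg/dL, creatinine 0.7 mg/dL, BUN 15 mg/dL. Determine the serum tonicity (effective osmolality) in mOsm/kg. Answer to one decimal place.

Effective osmolality excludes urea (freely permeant across cell membranes):
2·Na + glucose/18
= 2·126 + 838/18
= 252 + 46.56
= 298.56 mOsm/kg

298.6 mOsm/kg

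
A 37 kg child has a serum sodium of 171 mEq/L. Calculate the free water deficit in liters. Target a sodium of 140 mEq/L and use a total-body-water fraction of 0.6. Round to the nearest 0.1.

TBW = 0.6 · 37 = 22.2 L
Free water deficit = TBW · (Na/140 − 1)
= 22.2 · (171/140 − 1)
= 22.2 · 0.2214
= 4.92 L

4.9 L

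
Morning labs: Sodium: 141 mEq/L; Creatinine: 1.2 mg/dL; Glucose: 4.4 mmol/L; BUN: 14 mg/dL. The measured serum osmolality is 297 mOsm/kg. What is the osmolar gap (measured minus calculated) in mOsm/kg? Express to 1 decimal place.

5.6 mOsm/kg

Calculated osmolality = 2·Na + glucose + BUN/2.8
= 2·141 + 4.4 + 14/2.8
= 282 + 4.40 + 5
= 291.4 mOsm/kg ≈ 291.4 mOsm/kg
Osmolar gap = measured − calculated = 297 − 291.4 = 5.6 mOsm/kg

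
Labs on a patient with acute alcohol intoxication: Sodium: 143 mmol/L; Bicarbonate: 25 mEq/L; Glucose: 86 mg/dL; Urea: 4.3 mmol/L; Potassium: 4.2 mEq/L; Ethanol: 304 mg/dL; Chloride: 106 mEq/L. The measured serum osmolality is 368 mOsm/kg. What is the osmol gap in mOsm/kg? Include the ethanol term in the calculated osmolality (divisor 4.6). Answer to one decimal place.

6.8 mOsm/kg

Calculated osmolality = 2·Na + glucose/18 + urea + ethanol/4.6
= 2·143 + 86/18 + 4.3 + 304/4.6
= 286 + 4.78 + 4.30 + 66.09
= 361.17 mOsm/kg ≈ 361.2 mOsm/kg
Osmolar gap = measured − calculated = 368 − 361.2 = 6.8 mOsm/kg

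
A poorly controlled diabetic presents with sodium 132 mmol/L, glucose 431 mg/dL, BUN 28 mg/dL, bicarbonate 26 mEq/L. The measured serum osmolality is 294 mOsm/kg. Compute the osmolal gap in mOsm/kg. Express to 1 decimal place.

-3.9 mOsm/kg

Calculated osmolality = 2·Na + glucose/18 + BUN/2.8
= 2·132 + 431/18 + 28/2.8
= 264 + 23.94 + 10
= 297.94 mOsm/kg ≈ 297.9 mOsm/kg
Osmolar gap = measured − calculated = 294 − 297.9 = -3.9 mOsm/kg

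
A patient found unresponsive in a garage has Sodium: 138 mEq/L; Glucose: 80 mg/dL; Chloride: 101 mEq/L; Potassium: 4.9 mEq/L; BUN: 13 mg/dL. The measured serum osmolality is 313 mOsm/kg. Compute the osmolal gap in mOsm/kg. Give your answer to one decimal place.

27.9 mOsm/kg

Calculated osmolality = 2·Na + glucose/18 + BUN/2.8
= 2·138 + 80/18 + 13/2.8
= 276 + 4.44 + 4.64
= 285.08 mOsm/kg ≈ 285.1 mOsm/kg
Osmolar gap = measured − calculated = 313 − 285.1 = 27.9 mOsm/kg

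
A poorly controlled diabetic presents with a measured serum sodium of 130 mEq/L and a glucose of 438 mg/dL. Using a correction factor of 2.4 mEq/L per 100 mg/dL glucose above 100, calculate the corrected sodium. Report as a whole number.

138 mEq/L

Corrected Na = measured Na + 2.4 · (glucose − 100)/100
= 130 + 2.4 · (438 − 100)/100
= 130 + 8.1
= 138.1 mEq/L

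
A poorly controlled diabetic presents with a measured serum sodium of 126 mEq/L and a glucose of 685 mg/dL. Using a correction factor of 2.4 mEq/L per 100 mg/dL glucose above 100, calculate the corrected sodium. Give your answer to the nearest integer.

140 mEq/L

Corrected Na = measured Na + 2.4 · (glucose − 100)/100
= 126 + 2.4 · (685 − 100)/100
= 126 + 14
= 140 mEq/L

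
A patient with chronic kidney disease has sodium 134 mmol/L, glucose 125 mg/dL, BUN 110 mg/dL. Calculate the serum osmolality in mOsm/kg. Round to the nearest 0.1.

Calculated osmolality = 2·Na + glucose/18 + BUN/2.8
= 2·134 + 125/18 + 110/2.8
= 268 + 6.94 + 39.29
= 314.23 mOsm/kg

314.2 mOsm/kg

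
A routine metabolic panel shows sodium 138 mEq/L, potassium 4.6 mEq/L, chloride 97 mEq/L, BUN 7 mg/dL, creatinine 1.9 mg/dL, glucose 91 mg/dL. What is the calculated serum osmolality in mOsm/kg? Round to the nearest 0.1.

283.6 mOsm/kg

Calculated osmolality = 2·Na + glucose/18 + BUN/2.8
= 2·138 + 91/18 + 7/2.8
= 276 + 5.06 + 2.50
= 283.56 mOsm/kg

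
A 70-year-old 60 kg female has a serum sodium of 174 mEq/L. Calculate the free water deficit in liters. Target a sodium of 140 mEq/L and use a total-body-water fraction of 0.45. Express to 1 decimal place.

TBW = 0.45 · 60 = 27 L
Free water deficit = TBW · (Na/140 − 1)
= 27 · (174/140 − 1)
= 27 · 0.2429
= 6.56 L

6.6 L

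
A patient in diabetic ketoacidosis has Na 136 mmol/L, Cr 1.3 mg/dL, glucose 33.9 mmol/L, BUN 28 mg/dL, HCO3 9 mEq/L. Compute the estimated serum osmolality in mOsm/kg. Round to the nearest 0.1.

Calculated osmolality = 2·Na + glucose + BUN/2.8
= 2·136 + 33.9 + 28/2.8
= 272 + 33.90 + 10
= 315.9 mOsm/kg

315.9 mOsm/kg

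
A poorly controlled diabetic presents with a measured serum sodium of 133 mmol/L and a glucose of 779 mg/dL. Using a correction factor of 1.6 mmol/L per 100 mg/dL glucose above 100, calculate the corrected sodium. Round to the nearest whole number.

Corrected Na = measured Na + 1.6 · (glucose − 100)/100
= 133 + 1.6 · (779 − 100)/100
= 133 + 10.9
= 143.9 mmol/L

144 mmol/L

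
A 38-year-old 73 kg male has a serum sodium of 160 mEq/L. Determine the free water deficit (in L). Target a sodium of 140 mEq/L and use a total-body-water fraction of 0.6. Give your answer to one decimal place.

TBW = 0.6 · 73 = 43.8 L
Free water deficit = TBW · (Na/140 − 1)
= 43.8 · (160/140 − 1)
= 43.8 · 0.1429
= 6.26 L

6.3 L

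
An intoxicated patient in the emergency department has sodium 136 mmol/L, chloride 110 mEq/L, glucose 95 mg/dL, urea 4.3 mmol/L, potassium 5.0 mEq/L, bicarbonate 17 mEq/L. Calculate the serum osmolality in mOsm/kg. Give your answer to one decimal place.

281.6 mOsm/kg

Calculated osmolality = 2·Na + glucose/18 + urea
= 2·136 + 95/18 + 4.3
= 272 + 5.28 + 4.30
= 281.58 mOsm/kg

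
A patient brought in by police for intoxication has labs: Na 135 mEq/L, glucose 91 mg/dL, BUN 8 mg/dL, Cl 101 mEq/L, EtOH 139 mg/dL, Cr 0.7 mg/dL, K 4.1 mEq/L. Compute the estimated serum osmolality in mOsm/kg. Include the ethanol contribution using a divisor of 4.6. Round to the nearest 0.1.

308.1 mOsm/kg

Calculated osmolality = 2·Na + glucose/18 + BUN/2.8 + ethanol/4.6
= 2·135 + 91/18 + 8/2.8 + 139/4.6
= 270 + 5.06 + 2.86 + 30.22
= 308.14 mOsm/kg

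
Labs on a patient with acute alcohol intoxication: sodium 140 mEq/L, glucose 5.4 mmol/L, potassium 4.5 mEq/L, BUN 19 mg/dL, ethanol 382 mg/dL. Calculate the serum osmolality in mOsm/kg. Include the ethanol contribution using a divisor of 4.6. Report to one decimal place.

375.2 mOsm/kg

Calculated osmolality = 2·Na + glucose + BUN/2.8 + ethanol/4.6
= 2·140 + 5.4 + 19/2.8 + 382/4.6
= 280 + 5.40 + 6.79 + 83.04
= 375.23 mOsm/kg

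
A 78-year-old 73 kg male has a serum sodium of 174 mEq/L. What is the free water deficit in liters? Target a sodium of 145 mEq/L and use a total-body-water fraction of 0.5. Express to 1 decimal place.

TBW = 0.5 · 73 = 36.5 L
Free water deficit = TBW · (Na/145 − 1)
= 36.5 · (174/145 − 1)
= 36.5 · 0.2
= 7.3 L

7.3 L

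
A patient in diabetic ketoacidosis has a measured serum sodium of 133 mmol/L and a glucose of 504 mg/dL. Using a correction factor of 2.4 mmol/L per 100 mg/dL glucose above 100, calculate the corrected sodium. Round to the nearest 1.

143 mmol/L

Corrected Na = measured Na + 2.4 · (glucose − 100)/100
= 133 + 2.4 · (504 − 100)/100
= 133 + 9.7
= 142.7 mmol/L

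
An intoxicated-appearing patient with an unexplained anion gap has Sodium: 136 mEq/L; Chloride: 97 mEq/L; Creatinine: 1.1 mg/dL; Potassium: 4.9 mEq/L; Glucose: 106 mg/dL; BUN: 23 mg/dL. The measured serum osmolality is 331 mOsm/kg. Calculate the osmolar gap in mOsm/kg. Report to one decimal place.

Calculated osmolality = 2·Na + glucose/18 + BUN/2.8
= 2·136 + 106/18 + 23/2.8
= 272 + 5.89 + 8.21
= 286.1 mOsm/kg ≈ 286.1 mOsm/kg
Osmolar gap = measured − calculated = 331 − 286.1 = 44.9 mOsm/kg

44.9 mOsm/kg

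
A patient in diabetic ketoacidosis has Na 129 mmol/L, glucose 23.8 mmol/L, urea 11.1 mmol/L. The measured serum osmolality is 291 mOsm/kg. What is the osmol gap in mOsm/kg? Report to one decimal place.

-1.9 mOsm/kg

Calculated osmolality = 2·Na + glucose + urea
= 2·129 + 23.8 + 11.1
= 258 + 23.80 + 11.10
= 292.9 mOsm/kg ≈ 292.9 mOsm/kg
Osmolar gap = measured − calculated = 291 − 292.9 = -1.9 mOsm/kg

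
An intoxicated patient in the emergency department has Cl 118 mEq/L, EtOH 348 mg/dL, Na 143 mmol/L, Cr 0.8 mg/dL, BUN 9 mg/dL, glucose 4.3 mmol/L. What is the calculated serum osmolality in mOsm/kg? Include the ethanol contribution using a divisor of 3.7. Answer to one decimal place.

387.6 mOsm/kg

Calculated osmolality = 2·Na + glucose + BUN/2.8 + ethanol/3.7
= 2·143 + 4.3 + 9/2.8 + 348/3.7
= 286 + 4.30 + 3.21 + 94.05
= 387.56 mOsm/kg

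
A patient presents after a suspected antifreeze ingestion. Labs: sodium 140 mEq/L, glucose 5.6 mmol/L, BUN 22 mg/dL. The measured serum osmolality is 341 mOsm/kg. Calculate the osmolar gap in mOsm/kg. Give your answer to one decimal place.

Calculated osmolality = 2·Na + glucose + BUN/2.8
= 2·140 + 5.6 + 22/2.8
= 280 + 5.60 + 7.86
= 293.46 mOsm/kg ≈ 293.5 mOsm/kg
Osmolar gap = measured − calculated = 341 − 293.5 = 47.5 mOsm/kg

47.5 mOsm/kg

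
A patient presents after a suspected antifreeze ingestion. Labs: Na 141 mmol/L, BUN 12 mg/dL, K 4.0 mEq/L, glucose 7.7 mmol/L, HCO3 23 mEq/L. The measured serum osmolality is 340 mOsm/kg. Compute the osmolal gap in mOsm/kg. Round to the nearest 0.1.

46.0 mOsm/kg

Calculated osmolality = 2·Na + glucose + BUN/2.8
= 2·141 + 7.7 + 12/2.8
= 282 + 7.70 + 4.29
= 293.99 mOsm/kg ≈ 294.0 mOsm/kg
Osmolar gap = measured − calculated = 340 − 294.0 = 46.0 mOsm/kg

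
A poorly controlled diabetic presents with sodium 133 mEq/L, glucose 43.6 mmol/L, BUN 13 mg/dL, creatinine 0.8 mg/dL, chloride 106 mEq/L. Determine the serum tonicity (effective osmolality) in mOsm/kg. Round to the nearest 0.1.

Effective osmolality excludes urea (freely permeant across cell membranes):
2·Na + glucose
= 2·133 + 43.6
= 266 + 43.6
= 309.6 mOsm/kg

309.6 mOsm/kg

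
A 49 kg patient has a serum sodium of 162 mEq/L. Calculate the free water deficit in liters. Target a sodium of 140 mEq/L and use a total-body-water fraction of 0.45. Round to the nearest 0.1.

TBW = 0.45 · 49 = 22.05 L
Free water deficit = TBW · (Na/140 − 1)
= 22.05 · (162/140 − 1)
= 22.05 · 0.1571
= 3.46 L

3.5 L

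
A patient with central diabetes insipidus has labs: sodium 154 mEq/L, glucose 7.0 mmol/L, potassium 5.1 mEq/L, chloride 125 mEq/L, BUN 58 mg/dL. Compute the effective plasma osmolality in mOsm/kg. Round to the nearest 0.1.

Effective osmolality excludes urea (freely permeant across cell membranes):
2·Na + glucose
= 2·154 + 7
= 308 + 7
= 315 mOsm/kg

315.0 mOsm/kg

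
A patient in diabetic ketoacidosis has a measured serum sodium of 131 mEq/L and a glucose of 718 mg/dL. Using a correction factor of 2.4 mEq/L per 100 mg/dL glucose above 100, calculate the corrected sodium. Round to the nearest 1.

146 mEq/L

Corrected Na = measured Na + 2.4 · (glucose − 100)/100
= 131 + 2.4 · (718 − 100)/100
= 131 + 14.8
= 145.8 mEq/L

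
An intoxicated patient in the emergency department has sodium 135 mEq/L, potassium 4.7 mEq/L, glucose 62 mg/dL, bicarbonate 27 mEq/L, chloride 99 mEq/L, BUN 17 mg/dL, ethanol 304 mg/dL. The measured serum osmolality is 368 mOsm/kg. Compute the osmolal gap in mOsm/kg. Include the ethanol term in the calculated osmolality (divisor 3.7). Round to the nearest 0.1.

Calculated osmolality = 2·Na + glucose/18 + BUN/2.8 + ethanol/3.7
= 2·135 + 62/18 + 17/2.8 + 304/3.7
= 270 + 3.44 + 6.07 + 82.16
= 361.67 mOsm/kg ≈ 361.7 mOsm/kg
Osmolar gap = measured − calculated = 368 − 361.7 = 6.3 mOsm/kg

6.3 mOsm/kg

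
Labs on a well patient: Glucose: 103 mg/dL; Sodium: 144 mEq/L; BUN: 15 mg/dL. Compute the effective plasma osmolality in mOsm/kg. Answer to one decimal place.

Effective osmolality excludes urea (freely permeant across cell membranes):
2·Na + glucose/18
= 2·144 + 103/18
= 288 + 5.72
= 293.72 mOsm/kg

293.7 mOsm/kg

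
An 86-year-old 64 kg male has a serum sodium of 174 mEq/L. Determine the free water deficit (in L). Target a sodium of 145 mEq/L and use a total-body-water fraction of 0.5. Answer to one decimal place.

TBW = 0.5 · 64 = 32 L
Free water deficit = TBW · (Na/145 − 1)
= 32 · (174/145 − 1)
= 32 · 0.2
= 6.4 L

6.4 L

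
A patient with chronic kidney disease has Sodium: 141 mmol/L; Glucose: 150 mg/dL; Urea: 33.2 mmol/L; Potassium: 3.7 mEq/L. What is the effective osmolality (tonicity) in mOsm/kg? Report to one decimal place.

290.3 mOsm/kg

Effective osmolality excludes urea (freely permeant across cell membranes):
2·Na + glucose/18
= 2·141 + 150/18
= 282 + 8.33
= 290.33 mOsm/kg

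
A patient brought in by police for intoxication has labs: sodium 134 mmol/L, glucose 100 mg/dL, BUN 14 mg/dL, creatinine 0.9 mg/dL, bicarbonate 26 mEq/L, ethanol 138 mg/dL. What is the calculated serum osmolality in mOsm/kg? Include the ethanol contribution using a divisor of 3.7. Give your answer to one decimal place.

315.9 mOsm/kg

Calculated osmolality = 2·Na + glucose/18 + BUN/2.8 + ethanol/3.7
= 2·134 + 100/18 + 14/2.8 + 138/3.7
= 268 + 5.56 + 5 + 37.30
= 315.86 mOsm/kg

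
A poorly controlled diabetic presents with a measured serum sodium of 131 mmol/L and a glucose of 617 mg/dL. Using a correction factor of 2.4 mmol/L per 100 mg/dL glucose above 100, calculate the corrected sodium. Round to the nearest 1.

143 mmol/L

Corrected Na = measured Na + 2.4 · (glucose − 100)/100
= 131 + 2.4 · (617 − 100)/100
= 131 + 12.4
= 143.4 mmol/L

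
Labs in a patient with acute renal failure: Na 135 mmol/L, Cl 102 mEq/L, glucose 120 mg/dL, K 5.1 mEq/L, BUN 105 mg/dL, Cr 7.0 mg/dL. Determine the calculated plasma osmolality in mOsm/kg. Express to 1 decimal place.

Calculated osmolality = 2·Na + glucose/18 + BUN/2.8
= 2·135 + 120/18 + 105/2.8
= 270 + 6.67 + 37.50
= 314.17 mOsm/kg

314.2 mOsm/kg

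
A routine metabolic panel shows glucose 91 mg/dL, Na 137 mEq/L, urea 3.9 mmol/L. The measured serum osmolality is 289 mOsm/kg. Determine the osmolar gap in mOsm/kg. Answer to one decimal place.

Calculated osmolality = 2·Na + glucose/18 + urea
= 2·137 + 91/18 + 3.9
= 274 + 5.06 + 3.90
= 282.96 mOsm/kg ≈ 283.0 mOsm/kg
Osmolar gap = measured − calculated = 289 − 283.0 = 6.0 mOsm/kg

6.0 mOsm/kg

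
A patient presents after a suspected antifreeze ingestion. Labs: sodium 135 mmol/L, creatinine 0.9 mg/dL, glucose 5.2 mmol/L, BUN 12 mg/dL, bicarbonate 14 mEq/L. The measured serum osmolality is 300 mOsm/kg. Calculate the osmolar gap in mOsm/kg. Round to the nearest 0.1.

20.5 mOsm/kg

Calculated osmolality = 2·Na + glucose + BUN/2.8
= 2·135 + 5.2 + 12/2.8
= 270 + 5.20 + 4.29
= 279.49 mOsm/kg ≈ 279.5 mOsm/kg
Osmolar gap = measured − calculated = 300 − 279.5 = 20.5 mOsm/kg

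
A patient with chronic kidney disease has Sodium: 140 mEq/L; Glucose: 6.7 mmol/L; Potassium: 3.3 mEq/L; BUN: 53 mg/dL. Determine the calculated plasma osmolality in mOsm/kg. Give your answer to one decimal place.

Calculated osmolality = 2·Na + glucose + BUN/2.8
= 2·140 + 6.7 + 53/2.8
= 280 + 6.70 + 18.93
= 305.63 mOsm/kg

305.6 mOsm/kg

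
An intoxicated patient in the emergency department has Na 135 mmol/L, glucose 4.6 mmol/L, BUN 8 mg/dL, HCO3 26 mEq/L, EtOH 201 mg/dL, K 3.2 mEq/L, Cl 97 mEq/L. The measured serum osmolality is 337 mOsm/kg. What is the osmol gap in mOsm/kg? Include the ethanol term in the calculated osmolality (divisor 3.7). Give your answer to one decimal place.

Calculated osmolality = 2·Na + glucose + BUN/2.8 + ethanol/3.7
= 2·135 + 4.6 + 8/2.8 + 201/3.7
= 270 + 4.60 + 2.86 + 54.32
= 331.78 mOsm/kg ≈ 331.8 mOsm/kg
Osmolar gap = measured − calculated = 337 − 331.8 = 5.2 mOsm/kg

5.2 mOsm/kg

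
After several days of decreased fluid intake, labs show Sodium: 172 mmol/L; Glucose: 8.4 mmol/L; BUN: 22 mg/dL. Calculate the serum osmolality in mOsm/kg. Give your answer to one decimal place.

Calculated osmolality = 2·Na + glucose + BUN/2.8
= 2·172 + 8.4 + 22/2.8
= 344 + 8.40 + 7.86
= 360.26 mOsm/kg

360.3 mOsm/kg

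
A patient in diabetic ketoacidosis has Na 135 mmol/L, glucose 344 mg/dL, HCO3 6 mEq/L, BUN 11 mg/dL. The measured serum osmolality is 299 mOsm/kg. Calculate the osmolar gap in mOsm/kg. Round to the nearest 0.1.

Calculated osmolality = 2·Na + glucose/18 + BUN/2.8
= 2·135 + 344/18 + 11/2.8
= 270 + 19.11 + 3.93
= 293.04 mOsm/kg ≈ 293.0 mOsm/kg
Osmolar gap = measured − calculated = 299 − 293.0 = 6.0 mOsm/kg

6.0 mOsm/kg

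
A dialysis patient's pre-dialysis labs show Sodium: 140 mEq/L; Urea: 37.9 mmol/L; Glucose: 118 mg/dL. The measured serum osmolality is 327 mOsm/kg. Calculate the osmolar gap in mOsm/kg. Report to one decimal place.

2.5 mOsm/kg

Calculated osmolality = 2·Na + glucose/18 + urea
= 2·140 + 118/18 + 37.9
= 280 + 6.56 + 37.90
= 324.46 mOsm/kg ≈ 324.5 mOsm/kg
Osmolar gap = measured − calculated = 327 − 324.5 = 2.5 mOsm/kg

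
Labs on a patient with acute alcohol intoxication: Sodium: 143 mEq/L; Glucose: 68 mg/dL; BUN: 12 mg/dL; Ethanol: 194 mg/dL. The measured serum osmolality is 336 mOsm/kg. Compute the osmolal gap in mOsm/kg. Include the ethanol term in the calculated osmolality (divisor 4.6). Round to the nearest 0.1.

-0.2 mOsm/kg

Calculated osmolality = 2·Na + glucose/18 + BUN/2.8 + ethanol/4.6
= 2·143 + 68/18 + 12/2.8 + 194/4.6
= 286 + 3.78 + 4.29 + 42.17
= 336.24 mOsm/kg ≈ 336.2 mOsm/kg
Osmolar gap = measured − calculated = 336 − 336.2 = -0.2 mOsm/kg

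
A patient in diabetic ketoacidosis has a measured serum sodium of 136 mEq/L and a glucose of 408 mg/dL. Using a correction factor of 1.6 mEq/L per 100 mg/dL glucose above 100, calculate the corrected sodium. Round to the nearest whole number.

141 mEq/L

Corrected Na = measured Na + 1.6 · (glucose − 100)/100
= 136 + 1.6 · (408 − 100)/100
= 136 + 4.9
= 140.9 mEq/L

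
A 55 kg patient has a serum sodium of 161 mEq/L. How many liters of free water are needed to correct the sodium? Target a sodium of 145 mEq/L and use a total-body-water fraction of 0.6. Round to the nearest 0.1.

3.6 L

TBW = 0.6 · 55 = 33 L
Free water deficit = TBW · (Na/145 − 1)
= 33 · (161/145 − 1)
= 33 · 0.1103
= 3.64 L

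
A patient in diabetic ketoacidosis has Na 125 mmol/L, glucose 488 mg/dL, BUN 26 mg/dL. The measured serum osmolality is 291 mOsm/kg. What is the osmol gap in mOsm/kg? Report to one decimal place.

Calculated osmolality = 2·Na + glucose/18 + BUN/2.8
= 2·125 + 488/18 + 26/2.8
= 250 + 27.11 + 9.29
= 286.4 mOsm/kg ≈ 286.4 mOsm/kg
Osmolar gap = measured − calculated = 291 − 286.4 = 4.6 mOsm/kg

4.6 mOsm/kg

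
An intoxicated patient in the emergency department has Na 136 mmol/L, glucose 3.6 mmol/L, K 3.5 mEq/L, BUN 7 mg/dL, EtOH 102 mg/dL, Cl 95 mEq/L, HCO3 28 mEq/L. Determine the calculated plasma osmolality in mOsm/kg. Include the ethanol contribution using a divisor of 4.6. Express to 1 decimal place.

Calculated osmolality = 2·Na + glucose + BUN/2.8 + ethanol/4.6
= 2·136 + 3.6 + 7/2.8 + 102/4.6
= 272 + 3.60 + 2.50 + 22.17
= 300.27 mOsm/kg

300.3 mOsm/kg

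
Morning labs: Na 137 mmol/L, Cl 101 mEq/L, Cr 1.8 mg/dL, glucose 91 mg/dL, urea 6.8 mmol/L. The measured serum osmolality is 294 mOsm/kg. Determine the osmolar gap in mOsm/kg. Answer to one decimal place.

8.1 mOsm/kg

Calculated osmolality = 2·Na + glucose/18 + urea
= 2·137 + 91/18 + 6.8
= 274 + 5.06 + 6.80
= 285.86 mOsm/kg ≈ 285.9 mOsm/kg
Osmolar gap = measured − calculated = 294 − 285.9 = 8.1 mOsm/kg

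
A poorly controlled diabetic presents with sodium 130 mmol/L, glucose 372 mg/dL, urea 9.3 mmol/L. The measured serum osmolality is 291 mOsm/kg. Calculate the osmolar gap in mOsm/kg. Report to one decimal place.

1.0 mOsm/kg

Calculated osmolality = 2·Na + glucose/18 + urea
= 2·130 + 372/18 + 9.3
= 260 + 20.67 + 9.30
= 289.97 mOsm/kg ≈ 290.0 mOsm/kg
Osmolar gap = measured − calculated = 291 − 290.0 = 1.0 mOsm/kg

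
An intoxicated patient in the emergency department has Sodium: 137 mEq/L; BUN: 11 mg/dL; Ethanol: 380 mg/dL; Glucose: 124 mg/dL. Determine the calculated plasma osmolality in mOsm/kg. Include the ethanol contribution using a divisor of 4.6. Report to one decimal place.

Calculated osmolality = 2·Na + glucose/18 + BUN/2.8 + ethanol/4.6
= 2·137 + 124/18 + 11/2.8 + 380/4.6
= 274 + 6.89 + 3.93 + 82.61
= 367.43 mOsm/kg

367.4 mOsm/kg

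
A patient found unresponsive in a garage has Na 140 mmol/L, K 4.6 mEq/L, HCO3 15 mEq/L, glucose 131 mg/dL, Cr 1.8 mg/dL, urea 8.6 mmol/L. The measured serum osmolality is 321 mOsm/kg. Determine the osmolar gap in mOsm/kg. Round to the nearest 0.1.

25.1 mOsm/kg

Calculated osmolality = 2·Na + glucose/18 + urea
= 2·140 + 131/18 + 8.6
= 280 + 7.28 + 8.60
= 295.88 mOsm/kg ≈ 295.9 mOsm/kg
Osmolar gap = measured − calculated = 321 − 295.9 = 25.1 mOsm/kg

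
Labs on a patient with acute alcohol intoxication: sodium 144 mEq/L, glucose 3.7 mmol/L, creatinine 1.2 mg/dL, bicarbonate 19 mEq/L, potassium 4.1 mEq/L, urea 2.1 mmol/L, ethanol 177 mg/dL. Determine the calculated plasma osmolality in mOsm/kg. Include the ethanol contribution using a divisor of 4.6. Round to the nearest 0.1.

Calculated osmolality = 2·Na + glucose + urea + ethanol/4.6
= 2·144 + 3.7 + 2.1 + 177/4.6
= 288 + 3.70 + 2.10 + 38.48
= 332.28 mOsm/kg

332.3 mOsm/kg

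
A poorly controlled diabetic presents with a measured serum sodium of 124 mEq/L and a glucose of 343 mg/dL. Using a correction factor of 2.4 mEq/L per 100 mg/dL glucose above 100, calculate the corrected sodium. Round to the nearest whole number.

130 mEq/L

Corrected Na = measured Na + 2.4 · (glucose − 100)/100
= 124 + 2.4 · (343 − 100)/100
= 124 + 5.8
= 129.8 mEq/L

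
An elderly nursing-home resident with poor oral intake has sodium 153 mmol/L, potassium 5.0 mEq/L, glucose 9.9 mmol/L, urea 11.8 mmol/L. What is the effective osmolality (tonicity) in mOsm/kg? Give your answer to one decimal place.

315.9 mOsm/kg

Effective osmolality excludes urea (freely permeant across cell membranes):
2·Na + glucose
= 2·153 + 9.9
= 306 + 9.9
= 315.9 mOsm/kg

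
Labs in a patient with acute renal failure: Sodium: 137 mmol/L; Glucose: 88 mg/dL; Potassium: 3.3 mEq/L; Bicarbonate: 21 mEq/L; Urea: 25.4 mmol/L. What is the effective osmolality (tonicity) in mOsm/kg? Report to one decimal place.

Effective osmolality excludes urea (freely permeant across cell membranes):
2·Na + glucose/18
= 2·137 + 88/18
= 274 + 4.89
= 278.89 mOsm/kg

278.9 mOsm/kg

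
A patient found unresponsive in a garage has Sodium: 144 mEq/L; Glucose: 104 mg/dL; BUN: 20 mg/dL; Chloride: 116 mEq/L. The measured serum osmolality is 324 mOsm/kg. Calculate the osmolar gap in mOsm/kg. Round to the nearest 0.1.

23.1 mOsm/kg

Calculated osmolality = 2·Na + glucose/18 + BUN/2.8
= 2·144 + 104/18 + 20/2.8
= 288 + 5.78 + 7.14
= 300.92 mOsm/kg ≈ 300.9 mOsm/kg
Osmolar gap = measured − calculated = 324 − 300.9 = 23.1 mOsm/kg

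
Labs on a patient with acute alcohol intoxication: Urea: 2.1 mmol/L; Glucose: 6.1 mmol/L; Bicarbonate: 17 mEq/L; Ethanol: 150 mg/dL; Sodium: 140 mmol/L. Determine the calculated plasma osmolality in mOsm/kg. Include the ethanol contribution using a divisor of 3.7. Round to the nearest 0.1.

Calculated osmolality = 2·Na + glucose + urea + ethanol/3.7
= 2·140 + 6.1 + 2.1 + 150/3.7
= 280 + 6.10 + 2.10 + 40.54
= 328.74 mOsm/kg

328.7 mOsm/kg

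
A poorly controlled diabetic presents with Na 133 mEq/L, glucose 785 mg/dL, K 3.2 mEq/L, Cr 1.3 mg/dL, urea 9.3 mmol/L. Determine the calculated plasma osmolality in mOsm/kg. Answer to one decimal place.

318.9 mOsm/kg

Calculated osmolality = 2·Na + glucose/18 + urea
= 2·133 + 785/18 + 9.3
= 266 + 43.61 + 9.30
= 318.91 mOsm/kg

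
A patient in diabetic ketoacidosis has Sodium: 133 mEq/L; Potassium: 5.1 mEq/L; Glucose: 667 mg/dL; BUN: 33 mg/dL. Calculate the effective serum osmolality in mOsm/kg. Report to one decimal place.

303.1 mOsm/kg

Effective osmolality excludes urea (freely permeant across cell membranes):
2·Na + glucose/18
= 2·133 + 667/18
= 266 + 37.06
= 303.06 mOsm/kg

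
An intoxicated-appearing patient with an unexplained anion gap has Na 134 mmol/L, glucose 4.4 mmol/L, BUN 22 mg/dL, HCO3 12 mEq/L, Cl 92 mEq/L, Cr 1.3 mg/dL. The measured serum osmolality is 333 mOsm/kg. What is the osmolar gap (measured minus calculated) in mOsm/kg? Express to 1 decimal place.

Calculated osmolality = 2·Na + glucose + BUN/2.8
= 2·134 + 4.4 + 22/2.8
= 268 + 4.40 + 7.86
= 280.26 mOsm/kg ≈ 280.3 mOsm/kg
Osmolar gap = measured − calculated = 333 − 280.3 = 52.7 mOsm/kg

52.7 mOsm/kg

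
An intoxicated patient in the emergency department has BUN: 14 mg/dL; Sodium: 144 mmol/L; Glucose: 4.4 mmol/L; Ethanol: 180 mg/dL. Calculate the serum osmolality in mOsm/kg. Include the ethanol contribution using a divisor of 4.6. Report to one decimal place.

336.5 mOsm/kg

Calculated osmolality = 2·Na + glucose + BUN/2.8 + ethanol/4.6
= 2·144 + 4.4 + 14/2.8 + 180/4.6
= 288 + 4.40 + 5 + 39.13
= 336.53 mOsm/kg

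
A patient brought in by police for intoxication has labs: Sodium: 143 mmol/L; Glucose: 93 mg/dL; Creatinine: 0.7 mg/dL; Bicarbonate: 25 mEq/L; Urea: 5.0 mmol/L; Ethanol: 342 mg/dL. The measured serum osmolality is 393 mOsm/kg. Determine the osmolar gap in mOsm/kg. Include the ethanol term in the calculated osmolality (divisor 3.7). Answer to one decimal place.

Calculated osmolality = 2·Na + glucose/18 + urea + ethanol/3.7
= 2·143 + 93/18 + 5 + 342/3.7
= 286 + 5.17 + 5 + 92.43
= 388.6 mOsm/kg ≈ 388.6 mOsm/kg
Osmolar gap = measured − calculated = 393 − 388.6 = 4.4 mOsm/kg

4.4 mOsm/kg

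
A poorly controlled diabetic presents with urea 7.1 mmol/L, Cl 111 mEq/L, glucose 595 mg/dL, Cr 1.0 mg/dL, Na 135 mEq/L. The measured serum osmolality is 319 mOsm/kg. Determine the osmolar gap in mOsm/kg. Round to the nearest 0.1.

Calculated osmolality = 2·Na + glucose/18 + urea
= 2·135 + 595/18 + 7.1
= 270 + 33.06 + 7.10
= 310.16 mOsm/kg ≈ 310.2 mOsm/kg
Osmolar gap = measured − calculated = 319 − 310.2 = 8.8 mOsm/kg

8.8 mOsm/kg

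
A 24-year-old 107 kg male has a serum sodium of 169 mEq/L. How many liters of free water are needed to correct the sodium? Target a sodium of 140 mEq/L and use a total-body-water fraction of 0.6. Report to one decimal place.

TBW = 0.6 · 107 = 64.2 L
Free water deficit = TBW · (Na/140 − 1)
= 64.2 · (169/140 − 1)
= 64.2 · 0.2071
= 13.3 L

13.3 L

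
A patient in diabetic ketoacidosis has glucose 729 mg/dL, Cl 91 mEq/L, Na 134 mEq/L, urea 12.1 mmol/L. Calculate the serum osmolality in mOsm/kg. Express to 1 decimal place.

320.6 mOsm/kg

Calculated osmolality = 2·Na + glucose/18 + urea
= 2·134 + 729/18 + 12.1
= 268 + 40.50 + 12.10
= 320.6 mOsm/kg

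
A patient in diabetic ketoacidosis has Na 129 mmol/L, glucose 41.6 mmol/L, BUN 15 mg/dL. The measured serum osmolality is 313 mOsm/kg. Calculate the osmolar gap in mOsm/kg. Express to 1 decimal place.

Calculated osmolality = 2·Na + glucose + BUN/2.8
= 2·129 + 41.6 + 15/2.8
= 258 + 41.60 + 5.36
= 304.96 mOsm/kg ≈ 305.0 mOsm/kg
Osmolar gap = measured − calculated = 313 − 305.0 = 8.0 mOsm/kg

8.0 mOsm/kg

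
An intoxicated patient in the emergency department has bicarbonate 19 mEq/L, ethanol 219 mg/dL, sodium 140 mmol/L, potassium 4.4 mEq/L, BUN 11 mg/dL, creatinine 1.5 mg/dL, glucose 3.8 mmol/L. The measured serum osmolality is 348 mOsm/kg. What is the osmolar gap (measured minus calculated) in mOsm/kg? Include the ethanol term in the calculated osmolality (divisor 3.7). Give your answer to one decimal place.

1.1 mOsm/kg

Calculated osmolality = 2·Na + glucose + BUN/2.8 + ethanol/3.7
= 2·140 + 3.8 + 11/2.8 + 219/3.7
= 280 + 3.80 + 3.93 + 59.19
= 346.92 mOsm/kg ≈ 346.9 mOsm/kg
Osmolar gap = measured − calculated = 348 − 346.9 = 1.1 mOsm/kg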